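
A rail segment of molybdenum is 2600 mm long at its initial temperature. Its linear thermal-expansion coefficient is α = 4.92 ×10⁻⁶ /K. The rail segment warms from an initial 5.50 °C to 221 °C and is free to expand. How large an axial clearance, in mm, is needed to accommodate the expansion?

2.76 mm

ΔT = 221 − 5.50 = 215.5 K.
ΔL = α·L₀·ΔT = 4.92×10⁻⁶ × 2600 mm × 215.5 K = 2.76 mm.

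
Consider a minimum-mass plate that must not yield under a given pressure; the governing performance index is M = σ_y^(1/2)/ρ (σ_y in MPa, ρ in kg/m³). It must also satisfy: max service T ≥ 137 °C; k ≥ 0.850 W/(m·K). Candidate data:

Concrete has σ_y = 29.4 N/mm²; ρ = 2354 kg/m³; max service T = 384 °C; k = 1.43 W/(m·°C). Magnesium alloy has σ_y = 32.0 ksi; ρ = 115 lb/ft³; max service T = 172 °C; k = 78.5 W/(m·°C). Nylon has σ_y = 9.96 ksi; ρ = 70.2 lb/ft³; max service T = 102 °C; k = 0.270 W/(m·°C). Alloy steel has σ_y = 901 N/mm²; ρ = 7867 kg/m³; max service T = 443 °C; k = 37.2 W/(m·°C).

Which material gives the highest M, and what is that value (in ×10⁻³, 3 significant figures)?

Screen on constraints: max service T ≥ 137 °C; k ≥ 0.850 W/(m·K). Survivors: concrete, magnesium alloy, alloy steel.
After converting to SI:
  concrete: σ_y = 29.40 MPa, ρ = 2354 kg/m³
  magnesium alloy: σ_y = 220.6 MPa, ρ = 1842 kg/m³
  alloy steel: σ_y = 901.0 MPa, ρ = 7867 kg/m³
  magnesium alloy: M = 8.06×10⁻³
  alloy steel: M = 3.82×10⁻³
  concrete: M = 2.30×10⁻³
The maximum is for magnesium alloy.

magnesium alloy, M = 8.06×10⁻³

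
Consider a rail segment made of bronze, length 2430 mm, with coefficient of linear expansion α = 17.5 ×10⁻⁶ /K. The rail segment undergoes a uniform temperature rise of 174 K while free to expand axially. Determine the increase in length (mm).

7.40 mm

ΔL = α·L₀·ΔT = 17.5×10⁻⁶ × 2430 mm × 174.0 K = 7.40 mm.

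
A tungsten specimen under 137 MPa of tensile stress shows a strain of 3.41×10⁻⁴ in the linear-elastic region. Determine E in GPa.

402 GPa

E = σ/ε = 137 MPa / 3.41×10⁻⁴ = 401800 MPa = 402 GPa.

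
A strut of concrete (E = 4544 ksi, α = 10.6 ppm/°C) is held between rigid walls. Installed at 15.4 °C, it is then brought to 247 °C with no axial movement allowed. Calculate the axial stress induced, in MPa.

76.9 MPa

E = 4544 ksi = 31.33 GPa.
ΔT = 231.6 K. Constrained thermal stress σ = E·α·ΔT = 31.33×10³ MPa × 10.6×10⁻⁶ × 231.6 = 76.9 MPa (compressive).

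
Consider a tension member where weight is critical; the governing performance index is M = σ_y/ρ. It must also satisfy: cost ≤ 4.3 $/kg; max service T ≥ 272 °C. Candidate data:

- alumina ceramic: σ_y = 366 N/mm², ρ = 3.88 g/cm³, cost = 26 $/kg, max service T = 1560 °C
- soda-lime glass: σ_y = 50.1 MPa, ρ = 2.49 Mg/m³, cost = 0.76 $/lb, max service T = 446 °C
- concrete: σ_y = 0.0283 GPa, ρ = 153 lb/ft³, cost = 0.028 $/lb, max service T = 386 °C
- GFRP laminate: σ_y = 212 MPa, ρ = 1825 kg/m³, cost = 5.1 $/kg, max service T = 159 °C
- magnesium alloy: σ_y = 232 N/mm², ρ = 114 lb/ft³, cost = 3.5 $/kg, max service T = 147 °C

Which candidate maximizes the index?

Screen on constraints: cost ≤ 4.3 $/kg; max service T ≥ 272 °C. Survivors: soda-lime glass, concrete.
In SI units:
  soda-lime glass: σ_y = 50.10 MPa, ρ = 2490 kg/m³
  concrete: σ_y = 28.30 MPa, ρ = 2451 kg/m³
  soda-lime glass: M = 20.1 kN·m/kg
  concrete: M = 11.5 kN·m/kg
The maximum is for soda-lime glass.

soda-lime glass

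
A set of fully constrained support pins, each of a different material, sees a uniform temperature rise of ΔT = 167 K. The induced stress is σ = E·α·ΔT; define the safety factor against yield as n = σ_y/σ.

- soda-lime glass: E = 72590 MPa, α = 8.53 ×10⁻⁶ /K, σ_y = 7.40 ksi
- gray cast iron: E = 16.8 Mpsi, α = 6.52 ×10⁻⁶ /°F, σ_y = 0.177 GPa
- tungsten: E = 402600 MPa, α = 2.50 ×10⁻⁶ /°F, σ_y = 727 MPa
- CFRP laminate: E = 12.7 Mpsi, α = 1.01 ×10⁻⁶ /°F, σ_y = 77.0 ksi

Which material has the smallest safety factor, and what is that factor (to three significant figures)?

soda-lime glass, n = 0.493

Per material, after unit conversion:
  soda-lime glass: E = 72.59, α = 8.53, σ_y = 51.02 → σ = 103 MPa, n = 0.493
  gray cast iron: E = 115.8, α = 11.7, σ_y = 177.0 → σ = 227 MPa, n = 0.780
  tungsten: E = 402.6, α = 4.50, σ_y = 727.0 → σ = 303 MPa, n = 2.40
  CFRP laminate: E = 87.56, α = 1.82, σ_y = 530.9 → σ = 26.6 MPa, n = 20.0
The minimum is soda-lime glass at n = 0.493.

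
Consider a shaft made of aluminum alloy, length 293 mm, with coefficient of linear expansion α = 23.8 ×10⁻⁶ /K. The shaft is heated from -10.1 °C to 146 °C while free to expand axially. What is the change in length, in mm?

1.09 mm

ΔT = 146 − (-10.1) = 156.1 K.
ΔL = α·L₀·ΔT = 23.8×10⁻⁶ × 293 mm × 156.1 K = 1.09 mm.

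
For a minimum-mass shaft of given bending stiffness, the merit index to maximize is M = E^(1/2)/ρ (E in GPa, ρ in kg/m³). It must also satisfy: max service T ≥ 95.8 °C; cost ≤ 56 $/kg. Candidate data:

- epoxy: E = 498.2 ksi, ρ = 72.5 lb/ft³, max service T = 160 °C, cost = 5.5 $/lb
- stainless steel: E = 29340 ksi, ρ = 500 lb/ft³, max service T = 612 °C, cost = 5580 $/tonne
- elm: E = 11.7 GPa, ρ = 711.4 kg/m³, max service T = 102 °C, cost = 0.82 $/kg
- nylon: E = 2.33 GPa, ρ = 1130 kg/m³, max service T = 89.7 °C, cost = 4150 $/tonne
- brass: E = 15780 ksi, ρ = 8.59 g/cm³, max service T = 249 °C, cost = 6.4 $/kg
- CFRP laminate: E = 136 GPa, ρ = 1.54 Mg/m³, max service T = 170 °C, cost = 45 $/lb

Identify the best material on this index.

elm

Screen on constraints: max service T ≥ 95.8 °C; cost ≤ 56 $/kg. Survivors: epoxy, stainless steel, elm, brass.
Putting every candidate on a common basis:
  epoxy: E = 3.435 GPa, ρ = 1161 kg/m³
  stainless steel: E = 202.3 GPa, ρ = 8009 kg/m³
  elm: E = 11.70 GPa, ρ = 711.4 kg/m³
  brass: E = 108.8 GPa, ρ = 8590 kg/m³
  elm: M = 4.81×10⁻³
  stainless steel: M = 1.78×10⁻³
  epoxy: M = 1.60×10⁻³
  brass: M = 1.21×10⁻³
The maximum is for elm.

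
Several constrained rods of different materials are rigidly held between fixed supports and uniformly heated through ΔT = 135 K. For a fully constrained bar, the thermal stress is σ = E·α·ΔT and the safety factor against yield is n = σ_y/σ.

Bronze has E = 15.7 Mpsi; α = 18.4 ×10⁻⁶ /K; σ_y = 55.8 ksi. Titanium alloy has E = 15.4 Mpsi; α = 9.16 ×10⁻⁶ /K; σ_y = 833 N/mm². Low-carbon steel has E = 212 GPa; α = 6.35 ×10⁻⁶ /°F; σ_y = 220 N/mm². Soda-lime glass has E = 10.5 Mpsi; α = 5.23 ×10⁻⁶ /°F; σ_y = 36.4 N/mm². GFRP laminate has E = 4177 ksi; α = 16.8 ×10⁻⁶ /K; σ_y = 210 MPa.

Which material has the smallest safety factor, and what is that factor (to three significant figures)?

In consistent units (E in GPa, α in ×10⁻⁶/K, σ_y in MPa):
  bronze: E = 108.2, α = 18.4, σ_y = 384.7 → σ = 269 MPa, n = 1.43
  titanium alloy: E = 106.2, α = 9.16, σ_y = 833.0 → σ = 131 MPa, n = 6.34
  low-carbon steel: E = 212.0, α = 11.4, σ_y = 220.0 → σ = 327 MPa, n = 0.673
  soda-lime glass: E = 72.39, α = 9.41, σ_y = 36.40 → σ = 92.0 MPa, n = 0.396
  GFRP laminate: E = 28.80, α = 16.8, σ_y = 210.0 → σ = 65.3 MPa, n = 3.22
Smallest n: soda-lime glass with n = 0.396.

soda-lime glass, n = 0.396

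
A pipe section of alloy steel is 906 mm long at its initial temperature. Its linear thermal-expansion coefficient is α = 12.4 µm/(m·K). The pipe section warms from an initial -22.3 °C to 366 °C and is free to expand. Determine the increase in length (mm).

4.36 mm

ΔT = 366 − (-22.3) = 388.3 K.
ΔL = α·L₀·ΔT = 12.4×10⁻⁶ × 906 mm × 388.3 K = 4.36 mm.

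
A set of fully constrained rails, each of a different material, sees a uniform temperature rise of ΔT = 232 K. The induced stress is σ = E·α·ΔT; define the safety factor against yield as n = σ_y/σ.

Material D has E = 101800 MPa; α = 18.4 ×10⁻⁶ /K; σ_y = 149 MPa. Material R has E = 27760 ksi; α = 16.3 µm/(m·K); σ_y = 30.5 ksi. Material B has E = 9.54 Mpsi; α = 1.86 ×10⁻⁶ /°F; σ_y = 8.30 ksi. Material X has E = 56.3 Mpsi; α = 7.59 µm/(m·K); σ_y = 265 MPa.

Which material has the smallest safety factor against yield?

In consistent units (E in GPa, α in ×10⁻⁶/K, σ_y in MPa):
  material D: E = 101.8, α = 18.4, σ_y = 149.0 → σ = 435 MPa, n = 0.343
  material R: E = 191.4, α = 16.3, σ_y = 210.3 → σ = 724 MPa, n = 0.291
  material B: E = 65.78, α = 3.35, σ_y = 57.23 → σ = 51.1 MPa, n = 1.12
  material X: E = 388.2, α = 7.59, σ_y = 265.0 → σ = 684 MPa, n = 0.388
Material R has the lowest safety factor, n = 0.291.

material R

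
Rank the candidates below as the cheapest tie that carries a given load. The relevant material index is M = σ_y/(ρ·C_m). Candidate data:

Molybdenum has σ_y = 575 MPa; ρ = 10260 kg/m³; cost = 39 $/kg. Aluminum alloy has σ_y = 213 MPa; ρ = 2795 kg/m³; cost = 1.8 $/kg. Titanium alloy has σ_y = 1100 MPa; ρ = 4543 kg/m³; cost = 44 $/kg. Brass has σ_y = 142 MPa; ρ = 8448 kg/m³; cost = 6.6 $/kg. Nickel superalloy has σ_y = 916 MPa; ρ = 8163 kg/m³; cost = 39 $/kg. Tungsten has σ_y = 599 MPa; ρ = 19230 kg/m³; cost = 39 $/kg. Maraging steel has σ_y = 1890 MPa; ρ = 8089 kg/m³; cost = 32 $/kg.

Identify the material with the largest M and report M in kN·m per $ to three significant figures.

aluminum alloy, M = 42.3 kN·m per $

Evaluate M for each candidate:
  aluminum alloy: M = 42.3 kN·m per $
  maraging steel: M = 7.30 kN·m per $
  titanium alloy: M = 5.50 kN·m per $
  nickel superalloy: M = 2.88 kN·m per $
  brass: M = 2.55 kN·m per $
  molybdenum: M = 1.44 kN·m per $
  tungsten: M = 0.799 kN·m per $
Aluminum alloy ranks first.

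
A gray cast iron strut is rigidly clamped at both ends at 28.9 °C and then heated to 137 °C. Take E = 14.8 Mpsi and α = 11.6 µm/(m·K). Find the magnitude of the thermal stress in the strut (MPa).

128 MPa

E = 14.8 Mpsi = 102.0 GPa.
ΔT = 108.1 K. Constrained thermal stress σ = E·α·ΔT = 102.0×10³ MPa × 11.6×10⁻⁶ × 108.1 = 128 MPa (compressive).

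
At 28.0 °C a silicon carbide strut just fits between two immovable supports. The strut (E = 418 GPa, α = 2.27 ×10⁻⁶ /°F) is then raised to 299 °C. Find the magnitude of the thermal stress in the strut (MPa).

α = 2.27×10⁻⁶/°F × 9/5 = 4.09×10⁻⁶/K.
ΔT = 271.0 K. Constrained thermal stress σ = E·α·ΔT = 418.0×10³ MPa × 4.09×10⁻⁶ × 271.0 = 463 MPa (compressive).

463 MPa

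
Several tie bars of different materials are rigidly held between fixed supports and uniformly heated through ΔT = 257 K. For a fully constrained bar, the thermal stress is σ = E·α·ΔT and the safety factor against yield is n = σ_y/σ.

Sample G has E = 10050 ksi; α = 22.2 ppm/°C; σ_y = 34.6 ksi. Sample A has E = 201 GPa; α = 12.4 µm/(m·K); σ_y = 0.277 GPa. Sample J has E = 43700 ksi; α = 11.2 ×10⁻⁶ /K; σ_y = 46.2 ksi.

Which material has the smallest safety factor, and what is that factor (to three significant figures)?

sample J, n = 0.367

Converting E to GPa, α to ×10⁻⁶/K, σ_y to MPa, then σ and n for each:
  sample G: E = 69.29, α = 22.2, σ_y = 238.6 → σ = 395 MPa, n = 0.603
  sample A: E = 201.0, α = 12.4, σ_y = 277.0 → σ = 641 MPa, n = 0.432
  sample J: E = 301.3, α = 11.2, σ_y = 318.5 → σ = 867 MPa, n = 0.367
Sample J has the lowest safety factor, n = 0.367.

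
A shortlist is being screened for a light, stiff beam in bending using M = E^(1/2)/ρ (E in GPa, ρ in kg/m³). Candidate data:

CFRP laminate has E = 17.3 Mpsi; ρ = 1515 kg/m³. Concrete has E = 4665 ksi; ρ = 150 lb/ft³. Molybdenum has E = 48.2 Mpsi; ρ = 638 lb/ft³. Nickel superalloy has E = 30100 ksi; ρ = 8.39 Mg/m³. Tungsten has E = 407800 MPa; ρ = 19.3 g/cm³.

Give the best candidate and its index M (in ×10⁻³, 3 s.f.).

CFRP laminate, M = 7.21×10⁻³

In SI units:
  CFRP laminate: E = 119.3 GPa, ρ = 1515 kg/m³
  concrete: E = 32.16 GPa, ρ = 2403 kg/m³
  molybdenum: E = 332.3 GPa, ρ = 10220 kg/m³
  nickel superalloy: E = 207.5 GPa, ρ = 8390 kg/m³
  tungsten: E = 407.8 GPa, ρ = 19300 kg/m³
  CFRP laminate: M = 7.21×10⁻³
  concrete: M = 2.36×10⁻³
  molybdenum: M = 1.78×10⁻³
  nickel superalloy: M = 1.72×10⁻³
  tungsten: M = 1.05×10⁻³
CFRP laminate ranks first.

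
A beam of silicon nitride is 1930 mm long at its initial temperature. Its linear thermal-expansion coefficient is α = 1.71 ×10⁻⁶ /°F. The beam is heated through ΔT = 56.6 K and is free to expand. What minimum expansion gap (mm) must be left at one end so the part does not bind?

0.336 mm

Convert α: 1.71×10⁻⁶/°F × (9/5) = 3.08×10⁻⁶/K.
ΔL = α·L₀·ΔT = 3.08×10⁻⁶ × 1930 mm × 56.60 K = 0.336 mm.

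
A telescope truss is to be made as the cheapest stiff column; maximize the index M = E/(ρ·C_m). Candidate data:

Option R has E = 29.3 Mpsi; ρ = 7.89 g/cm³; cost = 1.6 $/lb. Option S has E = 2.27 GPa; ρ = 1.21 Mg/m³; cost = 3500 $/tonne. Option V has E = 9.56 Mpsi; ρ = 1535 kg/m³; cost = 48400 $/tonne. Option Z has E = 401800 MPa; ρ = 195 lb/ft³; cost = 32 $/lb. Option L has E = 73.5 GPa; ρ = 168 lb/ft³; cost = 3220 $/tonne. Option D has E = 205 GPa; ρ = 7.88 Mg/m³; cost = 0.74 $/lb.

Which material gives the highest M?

Normalizing units and computing the index:
  option R: E = 202.0 GPa, ρ = 7890 kg/m³, cost = 3.527 $/kg
  option S: E = 2.270 GPa, ρ = 1210 kg/m³, cost = 3.500 $/kg
  option V: E = 65.91 GPa, ρ = 1535 kg/m³, cost = 48.40 $/kg
  option Z: E = 401.8 GPa, ρ = 3124 kg/m³, cost = 70.55 $/kg
  option L: E = 73.50 GPa, ρ = 2691 kg/m³, cost = 3.220 $/kg
  option D: E = 205.0 GPa, ρ = 7880 kg/m³, cost = 1.631 $/kg
  option D: M = 15.9 MN·m per $
  option L: M = 8.48 MN·m per $
  option R: M = 7.26 MN·m per $
  option Z: M = 1.82 MN·m per $
  option V: M = 0.887 MN·m per $
  option S: M = 0.536 MN·m per $
Option D has the largest M.

option D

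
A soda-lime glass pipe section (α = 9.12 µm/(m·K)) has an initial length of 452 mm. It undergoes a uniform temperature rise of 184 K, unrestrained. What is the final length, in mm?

452.76 mm

ΔL = α·L₀·ΔT = 9.12×10⁻⁶ × 452 mm × 184.0 K = 0.758 mm.
L = L₀ + ΔL = 452 + 0.758 = 452.76 mm.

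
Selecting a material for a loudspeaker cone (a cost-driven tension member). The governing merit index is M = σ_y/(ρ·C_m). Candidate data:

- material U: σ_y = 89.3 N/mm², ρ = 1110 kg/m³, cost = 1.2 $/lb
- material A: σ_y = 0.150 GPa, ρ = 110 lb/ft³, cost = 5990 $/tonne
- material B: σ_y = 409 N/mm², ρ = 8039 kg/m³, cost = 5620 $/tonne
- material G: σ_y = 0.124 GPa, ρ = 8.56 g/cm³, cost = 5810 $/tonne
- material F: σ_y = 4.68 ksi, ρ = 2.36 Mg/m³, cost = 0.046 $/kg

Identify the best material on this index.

Putting every candidate on a common basis:
  material U: σ_y = 89.30 MPa, ρ = 1110 kg/m³, cost = 2.646 $/kg
  material A: σ_y = 150.0 MPa, ρ = 1762 kg/m³, cost = 5.990 $/kg
  material B: σ_y = 409.0 MPa, ρ = 8039 kg/m³, cost = 5.620 $/kg
  material G: σ_y = 124.0 MPa, ρ = 8560 kg/m³, cost = 5.810 $/kg
  material F: σ_y = 32.27 MPa, ρ = 2360 kg/m³, cost = 0.04600 $/kg
  material F: M = 297 kN·m per $
  material U: M = 30.4 kN·m per $
  material A: M = 14.2 kN·m per $
  material B: M = 9.05 kN·m per $
  material G: M = 2.49 kN·m per $
The maximum is for material F.

material F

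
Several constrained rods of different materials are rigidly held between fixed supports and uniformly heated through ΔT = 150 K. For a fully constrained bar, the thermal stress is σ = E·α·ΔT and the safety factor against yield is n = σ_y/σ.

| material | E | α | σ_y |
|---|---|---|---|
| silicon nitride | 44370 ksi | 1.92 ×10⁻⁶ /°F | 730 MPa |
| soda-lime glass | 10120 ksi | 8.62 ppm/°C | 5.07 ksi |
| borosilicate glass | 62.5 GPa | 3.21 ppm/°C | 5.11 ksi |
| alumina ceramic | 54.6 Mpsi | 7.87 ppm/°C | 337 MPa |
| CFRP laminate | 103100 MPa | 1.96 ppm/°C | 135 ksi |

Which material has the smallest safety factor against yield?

soda-lime glass

Per material, after unit conversion:
  silicon nitride: E = 305.9, α = 3.46, σ_y = 730.0 → σ = 159 MPa, n = 4.60
  soda-lime glass: E = 69.77, α = 8.62, σ_y = 34.96 → σ = 90.2 MPa, n = 0.387
  borosilicate glass: E = 62.50, α = 3.21, σ_y = 35.23 → σ = 30.1 MPa, n = 1.17
  alumina ceramic: E = 376.5, α = 7.87, σ_y = 337.0 → σ = 444 MPa, n = 0.758
  CFRP laminate: E = 103.1, α = 1.96, σ_y = 930.8 → σ = 30.3 MPa, n = 30.7
The minimum is soda-lime glass at n = 0.387.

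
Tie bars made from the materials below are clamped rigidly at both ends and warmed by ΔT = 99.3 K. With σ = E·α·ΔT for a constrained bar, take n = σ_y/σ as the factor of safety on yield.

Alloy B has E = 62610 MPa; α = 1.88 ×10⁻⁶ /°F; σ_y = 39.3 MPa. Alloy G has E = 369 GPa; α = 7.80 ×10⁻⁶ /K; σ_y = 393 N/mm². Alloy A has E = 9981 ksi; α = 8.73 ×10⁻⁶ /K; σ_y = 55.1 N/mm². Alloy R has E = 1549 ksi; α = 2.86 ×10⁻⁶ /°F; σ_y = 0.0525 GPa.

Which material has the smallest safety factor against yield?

alloy A

Per material, after unit conversion:
  alloy B: E = 62.61, α = 3.38, σ_y = 39.30 → σ = 21.0 MPa, n = 1.87
  alloy G: E = 369.0, α = 7.80, σ_y = 393.0 → σ = 286 MPa, n = 1.38
  alloy A: E = 68.82, α = 8.73, σ_y = 55.10 → σ = 59.7 MPa, n = 0.924
  alloy R: E = 10.68, α = 5.15, σ_y = 52.50 → σ = 5.46 MPa, n = 9.62
The minimum is alloy A at n = 0.924.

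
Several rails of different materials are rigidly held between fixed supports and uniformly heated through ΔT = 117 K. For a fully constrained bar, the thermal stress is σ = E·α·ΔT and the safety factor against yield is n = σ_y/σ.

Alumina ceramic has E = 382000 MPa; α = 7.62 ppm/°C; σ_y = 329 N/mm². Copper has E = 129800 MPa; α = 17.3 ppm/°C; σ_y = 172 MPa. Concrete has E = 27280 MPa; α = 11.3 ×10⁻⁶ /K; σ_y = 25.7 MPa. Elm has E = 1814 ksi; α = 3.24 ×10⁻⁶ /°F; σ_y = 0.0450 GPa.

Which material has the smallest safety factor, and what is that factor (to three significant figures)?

copper, n = 0.655

With everything in SI (GPa, ×10⁻⁶/K, MPa):
  alumina ceramic: E = 382.0, α = 7.62, σ_y = 329.0 → σ = 341 MPa, n = 0.966
  copper: E = 129.8, α = 17.3, σ_y = 172.0 → σ = 263 MPa, n = 0.655
  concrete: E = 27.28, α = 11.3, σ_y = 25.70 → σ = 36.1 MPa, n = 0.713
  elm: E = 12.51, α = 5.83, σ_y = 45.00 → σ = 8.53 MPa, n = 5.27
Smallest n: copper with n = 0.655.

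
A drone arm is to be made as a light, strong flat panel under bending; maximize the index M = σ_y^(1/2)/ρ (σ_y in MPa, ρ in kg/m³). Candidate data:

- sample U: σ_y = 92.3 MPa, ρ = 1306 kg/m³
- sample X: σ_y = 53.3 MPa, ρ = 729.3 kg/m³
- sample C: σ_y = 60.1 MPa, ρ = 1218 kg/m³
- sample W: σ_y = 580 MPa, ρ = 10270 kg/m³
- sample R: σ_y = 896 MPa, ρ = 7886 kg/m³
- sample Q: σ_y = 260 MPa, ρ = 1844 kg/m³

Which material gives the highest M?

sample X

Per-candidate index values:
  sample X: M = 10.0×10⁻³
  sample Q: M = 8.74×10⁻³
  sample U: M = 7.36×10⁻³
  sample C: M = 6.36×10⁻³
  sample R: M = 3.80×10⁻³
  sample W: M = 2.35×10⁻³
Sample X ranks first.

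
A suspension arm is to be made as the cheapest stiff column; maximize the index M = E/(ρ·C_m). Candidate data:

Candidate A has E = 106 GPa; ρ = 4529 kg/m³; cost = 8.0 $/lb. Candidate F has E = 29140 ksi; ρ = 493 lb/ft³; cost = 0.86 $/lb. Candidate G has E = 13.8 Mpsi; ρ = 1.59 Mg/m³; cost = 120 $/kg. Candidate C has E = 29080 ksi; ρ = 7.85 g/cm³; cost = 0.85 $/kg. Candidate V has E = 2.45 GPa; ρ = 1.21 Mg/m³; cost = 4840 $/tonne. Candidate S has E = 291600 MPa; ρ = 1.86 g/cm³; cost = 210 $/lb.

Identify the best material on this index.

In SI units:
  candidate A: E = 106.0 GPa, ρ = 4529 kg/m³, cost = 17.64 $/kg
  candidate F: E = 200.9 GPa, ρ = 7897 kg/m³, cost = 1.896 $/kg
  candidate G: E = 95.15 GPa, ρ = 1590 kg/m³, cost = 120.0 $/kg
  candidate C: E = 200.5 GPa, ρ = 7850 kg/m³, cost = 0.8500 $/kg
  candidate V: E = 2.450 GPa, ρ = 1210 kg/m³, cost = 4.840 $/kg
  candidate S: E = 291.6 GPa, ρ = 1860 kg/m³, cost = 463.0 $/kg
  candidate C: M = 30.0 MN·m per $
  candidate F: M = 13.4 MN·m per $
  candidate A: M = 1.33 MN·m per $
  candidate G: M = 0.499 MN·m per $
  candidate V: M = 0.418 MN·m per $
  candidate S: M = 0.339 MN·m per $
Candidate C has the largest M.

candidate C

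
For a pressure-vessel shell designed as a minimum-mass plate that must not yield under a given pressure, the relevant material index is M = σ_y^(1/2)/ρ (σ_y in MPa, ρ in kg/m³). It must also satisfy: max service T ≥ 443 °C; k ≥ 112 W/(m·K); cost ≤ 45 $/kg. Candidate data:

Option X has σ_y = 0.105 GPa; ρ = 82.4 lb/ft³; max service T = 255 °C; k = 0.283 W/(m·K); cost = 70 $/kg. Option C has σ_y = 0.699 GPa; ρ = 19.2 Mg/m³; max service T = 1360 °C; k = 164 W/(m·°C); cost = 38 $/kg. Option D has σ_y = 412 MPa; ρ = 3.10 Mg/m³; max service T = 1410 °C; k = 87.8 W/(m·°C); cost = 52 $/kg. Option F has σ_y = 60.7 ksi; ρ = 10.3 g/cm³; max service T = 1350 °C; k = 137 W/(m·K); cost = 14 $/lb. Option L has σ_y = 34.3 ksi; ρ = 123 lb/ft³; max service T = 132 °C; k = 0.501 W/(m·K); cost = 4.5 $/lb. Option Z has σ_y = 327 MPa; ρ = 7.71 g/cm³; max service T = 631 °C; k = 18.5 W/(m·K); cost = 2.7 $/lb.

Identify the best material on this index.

Screen on constraints: max service T ≥ 443 °C; k ≥ 112 W/(m·K); cost ≤ 45 $/kg. Survivors: option C, option F.
After converting to SI:
  option C: σ_y = 699.0 MPa, ρ = 19200 kg/m³
  option F: σ_y = 418.5 MPa, ρ = 10300 kg/m³
  option F: M = 1.99×10⁻³
  option C: M = 1.38×10⁻³
Highest index: option F.

option F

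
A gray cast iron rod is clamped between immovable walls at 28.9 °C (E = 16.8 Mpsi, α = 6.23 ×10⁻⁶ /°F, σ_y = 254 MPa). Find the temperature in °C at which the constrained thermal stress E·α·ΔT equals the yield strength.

E = 16.8 Mpsi = 115.8 GPa.
α = 6.23×10⁻⁶/°F × 9/5 = 11.2×10⁻⁶/K.
E·α·ΔT = 254.0 MPa ⇒ ΔT = 254.0 / (115.8×10³ × 11.2×10⁻⁶) = 195.5 K.
T = 28.9 + 195.5 = 224.4 °C.

224 °C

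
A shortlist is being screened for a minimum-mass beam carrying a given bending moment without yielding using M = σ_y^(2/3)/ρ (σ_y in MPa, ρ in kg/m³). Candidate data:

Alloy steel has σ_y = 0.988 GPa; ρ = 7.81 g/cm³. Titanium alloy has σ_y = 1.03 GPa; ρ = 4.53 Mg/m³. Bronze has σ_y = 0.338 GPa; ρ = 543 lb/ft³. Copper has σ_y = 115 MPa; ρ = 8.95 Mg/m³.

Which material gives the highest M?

titanium alloy

Putting every candidate on a common basis:
  alloy steel: σ_y = 988.0 MPa, ρ = 7810 kg/m³
  titanium alloy: σ_y = 1030 MPa, ρ = 4530 kg/m³
  bronze: σ_y = 338.0 MPa, ρ = 8698 kg/m³
  copper: σ_y = 115.0 MPa, ρ = 8950 kg/m³
  titanium alloy: M = 22.5×10⁻³
  alloy steel: M = 12.7×10⁻³
  bronze: M = 5.58×10⁻³
  copper: M = 2.64×10⁻³
Titanium alloy has the largest M.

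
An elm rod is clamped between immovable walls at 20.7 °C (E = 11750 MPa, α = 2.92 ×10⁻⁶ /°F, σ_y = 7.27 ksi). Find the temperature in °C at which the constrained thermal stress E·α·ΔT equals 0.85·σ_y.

711 °C

E = 11750 MPa = 11.75 GPa.
α = 2.92×10⁻⁶/°F × 9/5 = 5.26×10⁻⁶/K.
σ_y = 7.27 ksi = 50.12 MPa.
E·α·ΔT = 42.61 MPa ⇒ ΔT = 42.61 / (11.75×10³ × 5.26×10⁻⁶) = 689.9 K.
T = 20.7 + 689.9 = 710.6 °C.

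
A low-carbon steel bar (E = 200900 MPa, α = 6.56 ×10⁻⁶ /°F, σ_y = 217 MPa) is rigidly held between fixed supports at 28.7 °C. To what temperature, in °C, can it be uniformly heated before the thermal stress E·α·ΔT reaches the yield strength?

120 °C

E = 200900 MPa = 200.9 GPa.
α = 6.56×10⁻⁶/°F × 9/5 = 11.8×10⁻⁶/K.
E·α·ΔT = 217.0 MPa ⇒ ΔT = 217.0 / (200.9×10³ × 11.8×10⁻⁶) = 91.48 K.
T = 28.7 + 91.48 = 120.2 °C.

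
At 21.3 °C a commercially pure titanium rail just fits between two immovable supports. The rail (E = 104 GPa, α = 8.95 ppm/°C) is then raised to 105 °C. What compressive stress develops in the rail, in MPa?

77.9 MPa

ΔT = 83.70 K. Constrained thermal stress σ = E·α·ΔT = 104.0×10³ MPa × 8.95×10⁻⁶ × 83.70 = 77.9 MPa (compressive).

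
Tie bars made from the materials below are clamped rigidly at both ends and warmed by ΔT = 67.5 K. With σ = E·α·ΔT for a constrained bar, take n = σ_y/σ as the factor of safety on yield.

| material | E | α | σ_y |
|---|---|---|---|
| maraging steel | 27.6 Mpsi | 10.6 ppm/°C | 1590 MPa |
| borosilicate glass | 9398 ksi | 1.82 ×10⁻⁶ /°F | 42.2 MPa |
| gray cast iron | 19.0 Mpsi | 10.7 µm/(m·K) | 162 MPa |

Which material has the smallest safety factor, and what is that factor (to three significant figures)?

In consistent units (E in GPa, α in ×10⁻⁶/K, σ_y in MPa):
  maraging steel: E = 190.3, α = 10.6, σ_y = 1590 → σ = 136 MPa, n = 11.7
  borosilicate glass: E = 64.80, α = 3.28, σ_y = 42.20 → σ = 14.3 MPa, n = 2.95
  gray cast iron: E = 131.0, α = 10.7, σ_y = 162.0 → σ = 94.6 MPa, n = 1.71
The minimum is gray cast iron at n = 1.71.

gray cast iron, n = 1.71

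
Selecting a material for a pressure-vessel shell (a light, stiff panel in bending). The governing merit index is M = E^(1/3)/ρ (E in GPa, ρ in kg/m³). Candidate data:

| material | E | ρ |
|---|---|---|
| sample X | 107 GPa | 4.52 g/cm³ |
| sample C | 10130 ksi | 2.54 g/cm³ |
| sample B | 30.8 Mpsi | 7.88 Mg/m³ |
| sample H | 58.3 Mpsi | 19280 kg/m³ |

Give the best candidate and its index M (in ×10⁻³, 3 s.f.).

Normalizing units and computing the index:
  sample X: E = 107.0 GPa, ρ = 4520 kg/m³
  sample C: E = 69.84 GPa, ρ = 2540 kg/m³
  sample B: E = 212.4 GPa, ρ = 7880 kg/m³
  sample H: E = 402.0 GPa, ρ = 19280 kg/m³
  sample C: M = 1.62×10⁻³
  sample X: M = 1.05×10⁻³
  sample B: M = 0.757×10⁻³
  sample H: M = 0.383×10⁻³
Highest index: sample C.

sample C, M = 1.62×10⁻³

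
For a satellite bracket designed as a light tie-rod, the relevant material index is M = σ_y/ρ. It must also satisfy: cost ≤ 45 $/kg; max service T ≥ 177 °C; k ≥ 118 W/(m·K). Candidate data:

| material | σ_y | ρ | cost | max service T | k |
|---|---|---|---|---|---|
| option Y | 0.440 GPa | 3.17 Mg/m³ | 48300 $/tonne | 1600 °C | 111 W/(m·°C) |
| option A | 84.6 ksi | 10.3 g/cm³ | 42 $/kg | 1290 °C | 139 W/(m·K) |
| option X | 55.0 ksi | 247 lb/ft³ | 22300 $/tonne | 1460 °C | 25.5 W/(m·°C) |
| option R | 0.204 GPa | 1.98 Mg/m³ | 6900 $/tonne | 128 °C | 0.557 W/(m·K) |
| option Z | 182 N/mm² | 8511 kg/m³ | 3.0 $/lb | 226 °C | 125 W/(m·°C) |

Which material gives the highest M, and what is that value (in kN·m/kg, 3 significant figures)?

Screen on constraints: cost ≤ 45 $/kg; max service T ≥ 177 °C; k ≥ 118 W/(m·K). Survivors: option A, option Z.
After converting to SI:
  option A: σ_y = 583.3 MPa, ρ = 10300 kg/m³
  option Z: σ_y = 182.0 MPa, ρ = 8511 kg/m³
  option A: M = 56.6 kN·m/kg
  option Z: M = 21.4 kN·m/kg
Option A has the largest M.

option A, M = 56.6 kN·m/kg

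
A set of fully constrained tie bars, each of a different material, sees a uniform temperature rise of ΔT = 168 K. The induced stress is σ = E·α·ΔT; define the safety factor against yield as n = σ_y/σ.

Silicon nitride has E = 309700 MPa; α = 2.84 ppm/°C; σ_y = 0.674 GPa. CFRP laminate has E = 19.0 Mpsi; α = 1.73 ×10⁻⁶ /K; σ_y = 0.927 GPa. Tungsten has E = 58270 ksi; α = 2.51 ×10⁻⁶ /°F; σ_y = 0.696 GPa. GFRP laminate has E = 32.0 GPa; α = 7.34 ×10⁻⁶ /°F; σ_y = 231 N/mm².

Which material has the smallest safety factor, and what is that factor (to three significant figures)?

tungsten, n = 2.28

Per material, after unit conversion:
  silicon nitride: E = 309.7, α = 2.84, σ_y = 674.0 → σ = 148 MPa, n = 4.56
  CFRP laminate: E = 131.0, α = 1.73, σ_y = 927.0 → σ = 38.1 MPa, n = 24.3
  tungsten: E = 401.8, α = 4.52, σ_y = 696.0 → σ = 305 MPa, n = 2.28
  GFRP laminate: E = 32.00, α = 13.2, σ_y = 231.0 → σ = 71.0 MPa, n = 3.25
Smallest n: tungsten with n = 2.28.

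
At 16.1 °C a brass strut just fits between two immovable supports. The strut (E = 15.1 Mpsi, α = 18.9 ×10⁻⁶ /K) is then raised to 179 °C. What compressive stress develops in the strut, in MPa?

E = 15.1 Mpsi = 104.1 GPa.
ΔT = 162.9 K. Constrained thermal stress σ = E·α·ΔT = 104.1×10³ MPa × 18.9×10⁻⁶ × 162.9 = 321 MPa (compressive).

321 MPa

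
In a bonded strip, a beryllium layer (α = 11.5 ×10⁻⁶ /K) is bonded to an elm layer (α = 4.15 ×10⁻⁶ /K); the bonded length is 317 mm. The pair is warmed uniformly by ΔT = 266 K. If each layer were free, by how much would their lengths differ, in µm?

Δα = |11.5 − 4.15|×10⁻⁶/K = 7.35×10⁻⁶/K.
ΔL_mismatch = Δα·L·ΔT = 7.35×10⁻⁶ × 317.0 mm × 266.0 K = 620 µm.

620 µm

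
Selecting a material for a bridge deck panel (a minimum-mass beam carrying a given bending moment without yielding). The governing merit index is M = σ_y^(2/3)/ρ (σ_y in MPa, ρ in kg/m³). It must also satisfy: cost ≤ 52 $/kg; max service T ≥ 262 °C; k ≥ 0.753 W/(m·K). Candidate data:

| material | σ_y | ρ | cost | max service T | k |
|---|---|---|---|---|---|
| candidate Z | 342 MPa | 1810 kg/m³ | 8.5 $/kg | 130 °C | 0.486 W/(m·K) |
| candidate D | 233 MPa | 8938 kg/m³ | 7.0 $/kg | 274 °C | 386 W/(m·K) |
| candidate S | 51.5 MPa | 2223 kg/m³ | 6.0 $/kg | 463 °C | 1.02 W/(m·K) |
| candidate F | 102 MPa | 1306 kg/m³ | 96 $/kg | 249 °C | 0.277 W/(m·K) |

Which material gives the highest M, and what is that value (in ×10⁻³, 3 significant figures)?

candidate S, M = 6.23×10⁻³

Screen on constraints: cost ≤ 52 $/kg; max service T ≥ 262 °C; k ≥ 0.753 W/(m·K). Survivors: candidate D, candidate S.
Per-candidate index values:
  candidate S: M = 6.23×10⁻³
  candidate D: M = 4.24×10⁻³
The maximum is for candidate S.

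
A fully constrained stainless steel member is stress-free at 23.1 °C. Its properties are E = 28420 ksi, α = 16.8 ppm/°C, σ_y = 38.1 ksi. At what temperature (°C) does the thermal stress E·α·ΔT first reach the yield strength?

103 °C

E = 28420 ksi = 195.9 GPa.
σ_y = 38.1 ksi = 262.7 MPa.
E·α·ΔT = 262.7 MPa ⇒ ΔT = 262.7 / (195.9×10³ × 16.8×10⁻⁶) = 79.80 K.
T = 23.1 + 79.80 = 102.9 °C.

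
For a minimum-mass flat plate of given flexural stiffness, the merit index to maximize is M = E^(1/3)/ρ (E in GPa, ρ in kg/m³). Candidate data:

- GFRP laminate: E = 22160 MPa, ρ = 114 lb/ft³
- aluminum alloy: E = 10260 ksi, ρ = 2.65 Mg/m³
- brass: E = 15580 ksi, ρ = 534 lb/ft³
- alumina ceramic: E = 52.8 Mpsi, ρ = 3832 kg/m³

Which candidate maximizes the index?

alumina ceramic

Convert each candidate to consistent units, then evaluate M:
  GFRP laminate: E = 22.16 GPa, ρ = 1826 kg/m³
  aluminum alloy: E = 70.74 GPa, ρ = 2650 kg/m³
  brass: E = 107.4 GPa, ρ = 8554 kg/m³
  alumina ceramic: E = 364.0 GPa, ρ = 3832 kg/m³
  alumina ceramic: M = 1.86×10⁻³
  aluminum alloy: M = 1.56×10⁻³
  GFRP laminate: M = 1.54×10⁻³
  brass: M = 0.556×10⁻³
Alumina ceramic has the largest M.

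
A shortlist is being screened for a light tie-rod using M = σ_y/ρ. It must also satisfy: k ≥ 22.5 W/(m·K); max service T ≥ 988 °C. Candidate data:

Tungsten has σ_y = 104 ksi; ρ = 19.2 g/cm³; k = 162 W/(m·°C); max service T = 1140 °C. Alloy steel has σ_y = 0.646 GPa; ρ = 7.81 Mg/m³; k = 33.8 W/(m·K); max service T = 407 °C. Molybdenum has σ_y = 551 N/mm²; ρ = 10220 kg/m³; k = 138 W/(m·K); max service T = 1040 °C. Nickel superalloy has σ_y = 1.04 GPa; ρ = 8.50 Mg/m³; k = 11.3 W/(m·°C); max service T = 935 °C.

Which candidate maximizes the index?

Screen on constraints: k ≥ 22.5 W/(m·K); max service T ≥ 988 °C. Survivors: tungsten, molybdenum.
Convert each candidate to consistent units, then evaluate M:
  tungsten: σ_y = 717.1 MPa, ρ = 19200 kg/m³
  molybdenum: σ_y = 551.0 MPa, ρ = 10220 kg/m³
  molybdenum: M = 53.9 kN·m/kg
  tungsten: M = 37.3 kN·m/kg
The maximum is for molybdenum.

molybdenum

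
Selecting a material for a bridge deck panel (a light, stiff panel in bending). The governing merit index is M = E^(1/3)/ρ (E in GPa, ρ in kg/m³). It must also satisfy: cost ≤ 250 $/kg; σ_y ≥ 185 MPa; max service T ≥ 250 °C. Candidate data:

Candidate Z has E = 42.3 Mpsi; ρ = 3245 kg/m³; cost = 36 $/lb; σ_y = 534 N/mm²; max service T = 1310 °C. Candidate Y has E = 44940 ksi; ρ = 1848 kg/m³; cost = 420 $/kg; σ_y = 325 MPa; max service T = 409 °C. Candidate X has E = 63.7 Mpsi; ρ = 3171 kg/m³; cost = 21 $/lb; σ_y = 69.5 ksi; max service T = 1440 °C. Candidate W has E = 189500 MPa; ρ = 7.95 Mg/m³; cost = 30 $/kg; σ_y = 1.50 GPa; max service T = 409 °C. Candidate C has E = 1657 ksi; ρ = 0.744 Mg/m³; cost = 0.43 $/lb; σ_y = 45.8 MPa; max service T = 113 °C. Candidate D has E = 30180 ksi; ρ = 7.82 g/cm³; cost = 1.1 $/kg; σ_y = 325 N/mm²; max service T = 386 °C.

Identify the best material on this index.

candidate X

Screen on constraints: cost ≤ 250 $/kg; σ_y ≥ 185 MPa; max service T ≥ 250 °C. Survivors: candidate Z, candidate X, candidate W, candidate D.
In SI units:
  candidate Z: E = 291.6 GPa, ρ = 3245 kg/m³
  candidate X: E = 439.2 GPa, ρ = 3171 kg/m³
  candidate W: E = 189.5 GPa, ρ = 7950 kg/m³
  candidate D: E = 208.1 GPa, ρ = 7820 kg/m³
  candidate X: M = 2.40×10⁻³
  candidate Z: M = 2.04×10⁻³
  candidate D: M = 0.758×10⁻³
  candidate W: M = 0.722×10⁻³
Candidate X has the largest M.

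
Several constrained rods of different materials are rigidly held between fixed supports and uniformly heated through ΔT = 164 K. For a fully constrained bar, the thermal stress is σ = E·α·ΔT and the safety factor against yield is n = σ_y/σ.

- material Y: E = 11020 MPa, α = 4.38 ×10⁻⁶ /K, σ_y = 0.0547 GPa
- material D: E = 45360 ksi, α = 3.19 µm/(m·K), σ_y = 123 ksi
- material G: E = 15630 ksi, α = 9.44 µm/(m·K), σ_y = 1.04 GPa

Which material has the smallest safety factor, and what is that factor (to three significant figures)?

Converting E to GPa, α to ×10⁻⁶/K, σ_y to MPa, then σ and n for each:
  material Y: E = 11.02, α = 4.38, σ_y = 54.70 → σ = 7.92 MPa, n = 6.91
  material D: E = 312.7, α = 3.19, σ_y = 848.1 → σ = 164 MPa, n = 5.18
  material G: E = 107.8, α = 9.44, σ_y = 1040 → σ = 167 MPa, n = 6.23
Material D has the lowest safety factor, n = 5.18.

material D, n = 5.18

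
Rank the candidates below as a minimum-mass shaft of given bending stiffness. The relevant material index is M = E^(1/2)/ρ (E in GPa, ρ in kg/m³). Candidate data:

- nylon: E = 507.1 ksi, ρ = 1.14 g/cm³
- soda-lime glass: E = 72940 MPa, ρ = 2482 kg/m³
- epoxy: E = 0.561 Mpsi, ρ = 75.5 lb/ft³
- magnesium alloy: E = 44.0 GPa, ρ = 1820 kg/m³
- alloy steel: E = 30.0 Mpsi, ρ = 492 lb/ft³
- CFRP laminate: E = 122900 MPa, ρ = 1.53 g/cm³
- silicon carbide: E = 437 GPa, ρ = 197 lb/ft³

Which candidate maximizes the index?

CFRP laminate

Putting every candidate on a common basis:
  nylon: E = 3.496 GPa, ρ = 1140 kg/m³
  soda-lime glass: E = 72.94 GPa, ρ = 2482 kg/m³
  epoxy: E = 3.868 GPa, ρ = 1209 kg/m³
  magnesium alloy: E = 44.00 GPa, ρ = 1820 kg/m³
  alloy steel: E = 206.8 GPa, ρ = 7881 kg/m³
  CFRP laminate: E = 122.9 GPa, ρ = 1530 kg/m³
  silicon carbide: E = 437.0 GPa, ρ = 3156 kg/m³
  CFRP laminate: M = 7.25×10⁻³
  silicon carbide: M = 6.62×10⁻³
  magnesium alloy: M = 3.64×10⁻³
  soda-lime glass: M = 3.44×10⁻³
  alloy steel: M = 1.82×10⁻³
  nylon: M = 1.64×10⁻³
  epoxy: M = 1.63×10⁻³
CFRP laminate ranks first.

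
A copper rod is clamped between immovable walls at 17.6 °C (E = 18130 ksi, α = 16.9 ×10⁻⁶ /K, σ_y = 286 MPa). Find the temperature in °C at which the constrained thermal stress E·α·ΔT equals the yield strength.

E = 18130 ksi = 125.0 GPa.
E·α·ΔT = 286.0 MPa ⇒ ΔT = 286.0 / (125.0×10³ × 16.9×10⁻⁶) = 135.4 K.
T = 17.6 + 135.4 = 153.0 °C.

153 °C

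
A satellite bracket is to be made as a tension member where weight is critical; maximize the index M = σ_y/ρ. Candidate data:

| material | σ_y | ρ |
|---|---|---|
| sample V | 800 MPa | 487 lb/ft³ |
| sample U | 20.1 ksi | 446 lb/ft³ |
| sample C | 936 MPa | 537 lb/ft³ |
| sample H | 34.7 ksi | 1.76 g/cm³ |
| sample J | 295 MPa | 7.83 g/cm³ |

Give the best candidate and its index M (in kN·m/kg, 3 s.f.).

sample H, M = 136 kN·m/kg

After converting to SI:
  sample V: σ_y = 800.0 MPa, ρ = 7801 kg/m³
  sample U: σ_y = 138.6 MPa, ρ = 7144 kg/m³
  sample C: σ_y = 936.0 MPa, ρ = 8602 kg/m³
  sample H: σ_y = 239.2 MPa, ρ = 1760 kg/m³
  sample J: σ_y = 295.0 MPa, ρ = 7830 kg/m³
  sample H: M = 136 kN·m/kg
  sample C: M = 109 kN·m/kg
  sample V: M = 103 kN·m/kg
  sample J: M = 37.7 kN·m/kg
  sample U: M = 19.4 kN·m/kg
Sample H ranks first.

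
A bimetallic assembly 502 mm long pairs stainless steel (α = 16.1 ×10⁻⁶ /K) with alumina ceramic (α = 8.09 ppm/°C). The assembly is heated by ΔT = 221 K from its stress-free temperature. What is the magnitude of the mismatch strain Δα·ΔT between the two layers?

Δα = |16.1 − 8.09|×10⁻⁶/K = 8.01×10⁻⁶/K.
Mismatch strain = Δα·ΔT = 8.01×10⁻⁶ × 221.0 = 1.77×10⁻³.

1.77×10⁻³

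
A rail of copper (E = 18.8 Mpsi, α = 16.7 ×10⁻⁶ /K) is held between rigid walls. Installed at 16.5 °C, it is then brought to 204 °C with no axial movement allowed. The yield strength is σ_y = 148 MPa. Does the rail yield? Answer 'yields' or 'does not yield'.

yields

E = 18.8 Mpsi = 129.6 GPa.
ΔT = 187.5 K. Constrained thermal stress σ = E·α·ΔT = 129.6×10³ MPa × 16.7×10⁻⁶ × 187.5 = 406 MPa (compressive).
Compare to σ_y = 148 MPa: σ ≥ σ_y, so it yields.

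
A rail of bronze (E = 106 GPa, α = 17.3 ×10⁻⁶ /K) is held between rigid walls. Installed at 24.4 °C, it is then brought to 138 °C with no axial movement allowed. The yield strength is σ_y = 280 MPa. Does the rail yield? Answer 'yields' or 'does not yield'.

does not yield

ΔT = 113.6 K. Constrained thermal stress σ = E·α·ΔT = 106.0×10³ MPa × 17.3×10⁻⁶ × 113.6 = 208 MPa (compressive).
Compare to σ_y = 280 MPa: σ < σ_y, so it does not yield.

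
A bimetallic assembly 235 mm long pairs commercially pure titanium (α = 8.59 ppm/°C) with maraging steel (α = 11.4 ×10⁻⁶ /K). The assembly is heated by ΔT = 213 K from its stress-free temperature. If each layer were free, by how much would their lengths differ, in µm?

Δα = |8.59 − 11.4|×10⁻⁶/K = 2.81×10⁻⁶/K.
ΔL_mismatch = Δα·L·ΔT = 2.81×10⁻⁶ × 235.0 mm × 213.0 K = 141 µm.

141 µm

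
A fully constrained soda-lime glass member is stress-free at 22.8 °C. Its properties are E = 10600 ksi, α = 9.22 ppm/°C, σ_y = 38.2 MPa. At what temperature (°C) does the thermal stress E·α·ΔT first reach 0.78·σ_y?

67.0 °C

E = 10600 ksi = 73.08 GPa.
E·α·ΔT = 29.80 MPa ⇒ ΔT = 29.80 / (73.08×10³ × 9.22×10⁻⁶) = 44.22 K.
T = 22.8 + 44.22 = 67.02 °C.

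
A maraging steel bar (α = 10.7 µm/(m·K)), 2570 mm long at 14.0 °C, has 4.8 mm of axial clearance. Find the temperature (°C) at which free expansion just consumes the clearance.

α·L₀·ΔT = 4.8 mm ⇒ ΔT = 4.8 / (10.7×10⁻⁶ × 2570.0) = 174.6 K.
T = 14.0 + 174.6 = 188.6 °C.

189 °C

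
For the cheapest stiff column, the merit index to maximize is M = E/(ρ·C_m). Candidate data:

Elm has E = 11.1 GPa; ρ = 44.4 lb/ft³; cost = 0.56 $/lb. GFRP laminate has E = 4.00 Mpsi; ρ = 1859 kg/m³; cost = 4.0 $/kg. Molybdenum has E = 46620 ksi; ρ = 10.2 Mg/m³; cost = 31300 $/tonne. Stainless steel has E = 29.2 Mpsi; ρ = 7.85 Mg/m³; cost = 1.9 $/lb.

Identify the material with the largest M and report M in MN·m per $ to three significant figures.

elm, M = 12.6 MN·m per $

After converting to SI:
  elm: E = 11.10 GPa, ρ = 711.2 kg/m³, cost = 1.235 $/kg
  GFRP laminate: E = 27.58 GPa, ρ = 1859 kg/m³, cost = 4.000 $/kg
  molybdenum: E = 321.4 GPa, ρ = 10200 kg/m³, cost = 31.30 $/kg
  stainless steel: E = 201.3 GPa, ρ = 7850 kg/m³, cost = 4.189 $/kg
  elm: M = 12.6 MN·m per $
  stainless steel: M = 6.12 MN·m per $
  GFRP laminate: M = 3.71 MN·m per $
  molybdenum: M = 1.01 MN·m per $
Highest index: elm.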